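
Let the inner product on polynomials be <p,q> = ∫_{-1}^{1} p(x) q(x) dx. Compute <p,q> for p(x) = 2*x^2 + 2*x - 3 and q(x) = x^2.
<p,q> = -6/5

Expand the product: p(x)·q(x) = 2*x^4 + 2*x^3 - 3*x^2.
∫_{-1}^{1} of each monomial x^k gives [2/(k+1) if k even, 0 if k odd]. Integrating term-by-term (or equivalently evaluating the antiderivative F(x) = 2*x^5/5 + x^4/2 - x^3 at the endpoints):
  F(1) − F(−1) = -1/10 − (11/10) = -6/5.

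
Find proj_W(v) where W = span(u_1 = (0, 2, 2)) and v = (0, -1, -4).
proj_W(v) = (0, -5/2, -5/2)

Set up U = [u_1 | ... | u_1] ∈ R^(3×1). The projector onto W = col(U) is P = U (U^T U)^(-1) U^T.
Compute U^T U =
  [8],
and U^T v = (-10).
Solve U^T U · c = U^T v for the coefficients: c = (-5/4). The projection is proj_W(v) = U c.
Check: (v - proj_W(v)) · u_1 = 0  (should be 0).
Result: proj_W(v) = (0, -5/2, -5/2).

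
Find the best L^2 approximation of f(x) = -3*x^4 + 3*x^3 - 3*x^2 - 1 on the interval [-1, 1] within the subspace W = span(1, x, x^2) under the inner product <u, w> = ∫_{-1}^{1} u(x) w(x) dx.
g(x) = -39*x^2/7 + 9*x/5 - 26/35

The best approximation g ∈ W is the orthogonal projection of f onto W. Writing g = a_0 + a_1 x + a_2 x^2, the coefficients solve the normal equations G · a = b where
  G_{ij} = <φ_i, φ_j> and b_i = <f, φ_i>, with φ_0 = 1, φ_1 = x, φ_2 = x^2.
G =
  [2, 0, 2/3]
  [0, 2/3, 0]
  [2/3, 0, 2/5],
b = (-26/5, 6/5, -286/105).
Solving gives a_0 = -26/35, a_1 = 9/5, a_2 = -39/7, so
  g(x) = -39*x^2/7 + 9*x/5 - 26/35.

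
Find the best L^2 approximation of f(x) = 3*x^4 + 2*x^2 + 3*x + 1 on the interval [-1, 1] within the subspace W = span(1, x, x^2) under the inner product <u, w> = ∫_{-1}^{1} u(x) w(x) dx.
g(x) = 32*x^2/7 + 3*x + 26/35

The best approximation g ∈ W is the orthogonal projection of f onto W. Writing g = a_0 + a_1 x + a_2 x^2, the coefficients solve the normal equations G · a = b where
  G_{ij} = <φ_i, φ_j> and b_i = <f, φ_i>, with φ_0 = 1, φ_1 = x, φ_2 = x^2.
G =
  [2, 0, 2/3]
  [0, 2/3, 0]
  [2/3, 0, 2/5],
b = (68/15, 2, 244/105).
Solving gives a_0 = 26/35, a_1 = 3, a_2 = 32/7, so
  g(x) = 32*x^2/7 + 3*x + 26/35.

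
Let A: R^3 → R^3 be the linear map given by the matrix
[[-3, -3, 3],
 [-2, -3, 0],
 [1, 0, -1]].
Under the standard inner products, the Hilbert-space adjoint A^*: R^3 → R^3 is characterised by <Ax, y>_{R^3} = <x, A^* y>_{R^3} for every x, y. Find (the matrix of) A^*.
A^* = A^T =
[[-3, -2, 1],
 [-3, -3, 0],
 [3, 0, -1]]

For real matrices with standard dot products, the defining identity <Ax, y> = <x, A^* y> gives (Ax)^T y = x^T (A^*) y, i.e. x^T A^T y = x^T (A^*) y. Since this holds for all x, y, we must have A^* = A^T. Therefore
A^* =
[[-3, -2, 1],
 [-3, -3, 0],
 [3, 0, -1]].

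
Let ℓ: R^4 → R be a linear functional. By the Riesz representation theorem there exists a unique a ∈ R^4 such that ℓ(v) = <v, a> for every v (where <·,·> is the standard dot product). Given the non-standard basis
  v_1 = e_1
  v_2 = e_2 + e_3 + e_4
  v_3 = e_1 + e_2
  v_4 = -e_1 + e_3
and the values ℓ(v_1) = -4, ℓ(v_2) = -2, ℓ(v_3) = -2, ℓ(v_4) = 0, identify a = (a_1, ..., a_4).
a = (-4, 2, -4, 0)

Write a = (a_1, ..., a_4) in the standard basis. For each basis vector v_i, ℓ(v_i) = <v_i, a> is a linear equation in the a_j's. Collect the n equations into a matrix system V a = ℓ, where row i of V is v_i (expressed in the standard basis). Since V is invertible (lower-triangular with 1s on the diagonal, up to permutation), solve by back-substitution:
  V =
[[1, 0, 0, 0],
 [0, 1, 1, 1],
 [1, 1, 0, 0],
 [-1, 0, 1, 0]]
  V a = (-4, -2, -2, 0)
Solving gives a = (-4, 2, -4, 0).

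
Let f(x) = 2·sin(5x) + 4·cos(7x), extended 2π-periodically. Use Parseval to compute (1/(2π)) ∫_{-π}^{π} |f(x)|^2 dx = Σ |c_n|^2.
Σ |c_n|^2 = 10

Expand |f|^2 and use orthogonality of {sin(nx), cos(mx)} on [-π, π]:
  ∫_{-π}^{π} sin(nx)^2 dx = π, ∫ cos(mx)^2 dx = π, and cross terms integrate to 0.
So ∫_{-π}^{π} f(x)^2 dx = 2^2 · π + 4^2 · π = (4 + 16)π.
Divide by 2π: (4 + 16)/2 = 10.
By Parseval, this equals Σ |c_n|^2.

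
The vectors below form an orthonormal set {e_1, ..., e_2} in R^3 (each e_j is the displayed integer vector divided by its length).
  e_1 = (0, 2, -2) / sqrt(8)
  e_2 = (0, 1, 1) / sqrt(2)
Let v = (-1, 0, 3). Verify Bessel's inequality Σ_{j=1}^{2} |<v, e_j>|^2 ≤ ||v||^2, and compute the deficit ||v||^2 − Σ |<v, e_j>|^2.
Σ |<v, e_j>|^2 = 9; ||v||^2 = 10; deficit = 1

Write each e_j = u_j / sqrt(<u_j, u_j>) where u_j is the displayed integer vector. Then <v, e_j> = <v, u_j> / sqrt(<u_j, u_j>), so |<v, e_j>|^2 = <v, u_j>^2 / <u_j, u_j>.
Coefficients: <v, e_1> = -6/sqrt(8), <v, e_2> = 3/sqrt(2).
Square and sum: Σ |<v, e_j>|^2 = 9.
Compute ||v||^2 = v·v = 10.
Deficit = 10 − 9 = 1 ≥ 0, confirming Bessel's inequality. (The deficit equals ||v − Σ <v,e_j> e_j||^2, the squared distance from v to span{e_j}.)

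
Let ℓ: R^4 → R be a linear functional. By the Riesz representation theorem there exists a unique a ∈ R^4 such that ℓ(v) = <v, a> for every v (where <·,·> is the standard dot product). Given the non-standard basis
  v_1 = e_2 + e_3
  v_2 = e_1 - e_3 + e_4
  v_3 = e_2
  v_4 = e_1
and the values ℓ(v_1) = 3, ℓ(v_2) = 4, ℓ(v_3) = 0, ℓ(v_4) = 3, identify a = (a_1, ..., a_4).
a = (3, 0, 3, 4)

Write a = (a_1, ..., a_4) in the standard basis. For each basis vector v_i, ℓ(v_i) = <v_i, a> is a linear equation in the a_j's. Collect the n equations into a matrix system V a = ℓ, where row i of V is v_i (expressed in the standard basis). Since V is invertible (lower-triangular with 1s on the diagonal, up to permutation), solve by back-substitution:
  V =
[[0, 1, 1, 0],
 [1, 0, -1, 1],
 [0, 1, 0, 0],
 [1, 0, 0, 0]]
  V a = (3, 4, 0, 3)
Solving gives a = (3, 0, 3, 4).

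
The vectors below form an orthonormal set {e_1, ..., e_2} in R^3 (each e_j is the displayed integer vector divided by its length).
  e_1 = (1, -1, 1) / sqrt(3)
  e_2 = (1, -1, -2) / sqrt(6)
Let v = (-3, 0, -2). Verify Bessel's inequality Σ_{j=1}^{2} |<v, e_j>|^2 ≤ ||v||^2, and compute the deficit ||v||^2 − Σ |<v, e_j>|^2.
Σ |<v, e_j>|^2 = 17/2; ||v||^2 = 13; deficit = 9/2

Write each e_j = u_j / sqrt(<u_j, u_j>) where u_j is the displayed integer vector. Then <v, e_j> = <v, u_j> / sqrt(<u_j, u_j>), so |<v, e_j>|^2 = <v, u_j>^2 / <u_j, u_j>.
Coefficients: <v, e_1> = -5/sqrt(3), <v, e_2> = 1/sqrt(6).
Square and sum: Σ |<v, e_j>|^2 = 17/2.
Compute ||v||^2 = v·v = 13.
Deficit = 13 − 17/2 = 9/2 ≥ 0, confirming Bessel's inequality. (The deficit equals ||v − Σ <v,e_j> e_j||^2, the squared distance from v to span{e_j}.)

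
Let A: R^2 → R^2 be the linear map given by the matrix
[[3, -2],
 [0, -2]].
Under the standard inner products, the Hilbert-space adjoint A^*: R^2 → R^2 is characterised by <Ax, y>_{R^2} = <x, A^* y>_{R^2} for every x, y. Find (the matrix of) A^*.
A^* = A^T =
[[3, 0],
 [-2, -2]]

For real matrices with standard dot products, the defining identity <Ax, y> = <x, A^* y> gives (Ax)^T y = x^T (A^*) y, i.e. x^T A^T y = x^T (A^*) y. Since this holds for all x, y, we must have A^* = A^T. Therefore
A^* =
[[3, 0],
 [-2, -2]].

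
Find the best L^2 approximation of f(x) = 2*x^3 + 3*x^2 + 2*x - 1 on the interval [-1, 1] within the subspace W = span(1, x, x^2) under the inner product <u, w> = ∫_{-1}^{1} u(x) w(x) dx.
g(x) = 3*x^2 + 16*x/5 - 1

The best approximation g ∈ W is the orthogonal projection of f onto W. Writing g = a_0 + a_1 x + a_2 x^2, the coefficients solve the normal equations G · a = b where
  G_{ij} = <φ_i, φ_j> and b_i = <f, φ_i>, with φ_0 = 1, φ_1 = x, φ_2 = x^2.
G =
  [2, 0, 2/3]
  [0, 2/3, 0]
  [2/3, 0, 2/5],
b = (0, 32/15, 8/15).
Solving gives a_0 = -1, a_1 = 16/5, a_2 = 3, so
  g(x) = 3*x^2 + 16*x/5 - 1.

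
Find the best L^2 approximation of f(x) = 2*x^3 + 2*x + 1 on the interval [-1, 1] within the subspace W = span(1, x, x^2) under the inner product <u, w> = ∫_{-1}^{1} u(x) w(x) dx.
g(x) = 16*x/5 + 1

The best approximation g ∈ W is the orthogonal projection of f onto W. Writing g = a_0 + a_1 x + a_2 x^2, the coefficients solve the normal equations G · a = b where
  G_{ij} = <φ_i, φ_j> and b_i = <f, φ_i>, with φ_0 = 1, φ_1 = x, φ_2 = x^2.
G =
  [2, 0, 2/3]
  [0, 2/3, 0]
  [2/3, 0, 2/5],
b = (2, 32/15, 2/3).
Solving gives a_0 = 1, a_1 = 16/5, a_2 = 0, so
  g(x) = 16*x/5 + 1.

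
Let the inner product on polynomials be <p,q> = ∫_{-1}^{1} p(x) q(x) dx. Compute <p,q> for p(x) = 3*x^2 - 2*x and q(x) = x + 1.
<p,q> = 2/3

Expand the product: p(x)·q(x) = 3*x^3 + x^2 - 2*x.
∫_{-1}^{1} of each monomial x^k gives [2/(k+1) if k even, 0 if k odd]. Integrating term-by-term (or equivalently evaluating the antiderivative F(x) = 3*x^4/4 + x^3/3 - x^2 at the endpoints):
  F(1) − F(−1) = 1/12 − (-7/12) = 2/3.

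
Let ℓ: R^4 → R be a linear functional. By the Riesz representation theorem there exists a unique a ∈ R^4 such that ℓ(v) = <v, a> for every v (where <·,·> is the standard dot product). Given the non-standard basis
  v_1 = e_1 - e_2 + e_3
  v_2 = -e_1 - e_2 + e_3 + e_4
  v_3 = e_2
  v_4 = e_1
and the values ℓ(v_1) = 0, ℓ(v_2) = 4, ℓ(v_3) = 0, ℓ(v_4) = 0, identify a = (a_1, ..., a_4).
a = (0, 0, 0, 4)

Write a = (a_1, ..., a_4) in the standard basis. For each basis vector v_i, ℓ(v_i) = <v_i, a> is a linear equation in the a_j's. Collect the n equations into a matrix system V a = ℓ, where row i of V is v_i (expressed in the standard basis). Since V is invertible (lower-triangular with 1s on the diagonal, up to permutation), solve by back-substitution:
  V =
[[1, -1, 1, 0],
 [-1, -1, 1, 1],
 [0, 1, 0, 0],
 [1, 0, 0, 0]]
  V a = (0, 4, 0, 0)
Solving gives a = (0, 0, 0, 4).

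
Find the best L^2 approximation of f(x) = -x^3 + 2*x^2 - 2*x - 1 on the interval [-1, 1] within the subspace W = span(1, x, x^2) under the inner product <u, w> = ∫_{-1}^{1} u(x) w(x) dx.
g(x) = 2*x^2 - 13*x/5 - 1

The best approximation g ∈ W is the orthogonal projection of f onto W. Writing g = a_0 + a_1 x + a_2 x^2, the coefficients solve the normal equations G · a = b where
  G_{ij} = <φ_i, φ_j> and b_i = <f, φ_i>, with φ_0 = 1, φ_1 = x, φ_2 = x^2.
G =
  [2, 0, 2/3]
  [0, 2/3, 0]
  [2/3, 0, 2/5],
b = (-2/3, -26/15, 2/15).
Solving gives a_0 = -1, a_1 = -13/5, a_2 = 2, so
  g(x) = 2*x^2 - 13*x/5 - 1.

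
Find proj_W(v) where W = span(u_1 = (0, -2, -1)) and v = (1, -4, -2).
proj_W(v) = (0, -4, -2)

Set up U = [u_1 | ... | u_1] ∈ R^(3×1). The projector onto W = col(U) is P = U (U^T U)^(-1) U^T.
Compute U^T U =
  [5],
and U^T v = (10).
Solve U^T U · c = U^T v for the coefficients: c = (2). The projection is proj_W(v) = U c.
Check: (v - proj_W(v)) · u_1 = 0  (should be 0).
Result: proj_W(v) = (0, -4, -2).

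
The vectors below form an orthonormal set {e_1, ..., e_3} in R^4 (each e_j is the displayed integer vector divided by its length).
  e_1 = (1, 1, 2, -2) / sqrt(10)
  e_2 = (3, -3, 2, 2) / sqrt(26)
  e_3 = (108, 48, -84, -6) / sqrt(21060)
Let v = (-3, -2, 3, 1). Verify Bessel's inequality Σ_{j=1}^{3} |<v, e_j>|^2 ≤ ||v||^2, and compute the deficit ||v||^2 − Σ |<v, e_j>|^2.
Σ |<v, e_j>|^2 = 206/9; ||v||^2 = 23; deficit = 1/9

Write each e_j = u_j / sqrt(<u_j, u_j>) where u_j is the displayed integer vector. Then <v, e_j> = <v, u_j> / sqrt(<u_j, u_j>), so |<v, e_j>|^2 = <v, u_j>^2 / <u_j, u_j>.
Coefficients: <v, e_1> = -1/sqrt(10), <v, e_2> = 5/sqrt(26), <v, e_3> = -678/sqrt(21060).
Square and sum: Σ |<v, e_j>|^2 = 206/9.
Compute ||v||^2 = v·v = 23.
Deficit = 23 − 206/9 = 1/9 ≥ 0, confirming Bessel's inequality. (The deficit equals ||v − Σ <v,e_j> e_j||^2, the squared distance from v to span{e_j}.)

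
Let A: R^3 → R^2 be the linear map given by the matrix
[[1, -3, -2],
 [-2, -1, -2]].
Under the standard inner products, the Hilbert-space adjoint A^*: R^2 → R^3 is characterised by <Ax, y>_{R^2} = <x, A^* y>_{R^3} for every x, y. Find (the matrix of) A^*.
A^* = A^T =
[[1, -2],
 [-3, -1],
 [-2, -2]]

For real matrices with standard dot products, the defining identity <Ax, y> = <x, A^* y> gives (Ax)^T y = x^T (A^*) y, i.e. x^T A^T y = x^T (A^*) y. Since this holds for all x, y, we must have A^* = A^T. Therefore
A^* =
[[1, -2],
 [-3, -1],
 [-2, -2]].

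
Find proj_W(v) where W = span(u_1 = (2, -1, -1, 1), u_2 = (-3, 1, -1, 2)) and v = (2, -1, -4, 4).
proj_W(v) = (169/89, -128/89, -302/89, 389/89)

Set up U = [u_1 | ... | u_2] ∈ R^(4×2). The projector onto W = col(U) is P = U (U^T U)^(-1) U^T.
Compute U^T U =
  [7, -4]
  [-4, 15],
and U^T v = (13, 5).
Solve U^T U · c = U^T v for the coefficients: c = (215/89, 87/89). The projection is proj_W(v) = U c.
Check: (v - proj_W(v)) · u_1 = 0  (should be 0).
Check: (v - proj_W(v)) · u_2 = 0  (should be 0).
Result: proj_W(v) = (169/89, -128/89, -302/89, 389/89).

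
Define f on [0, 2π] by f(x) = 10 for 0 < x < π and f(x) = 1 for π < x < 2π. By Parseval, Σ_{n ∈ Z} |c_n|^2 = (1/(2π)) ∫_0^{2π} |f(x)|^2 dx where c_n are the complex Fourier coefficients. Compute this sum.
Σ |c_n|^2 = 101/2

Parseval equates the L^2 energy of f (normalised by 1/(2π)) with the ℓ^2 sum of its Fourier coefficients: (1/(2π)) ∫_0^{2π} |f|^2 = Σ |c_n|^2.
Compute the left side: (1/(2π)) [∫_0^π 10^2 dx + ∫_π^{2π} 1^2 dx] = (1/(2π)) · (100π + 1π) = (100 + 1)/2 = 101/2.
So Σ_{n ∈ Z} |c_n|^2 = 101/2.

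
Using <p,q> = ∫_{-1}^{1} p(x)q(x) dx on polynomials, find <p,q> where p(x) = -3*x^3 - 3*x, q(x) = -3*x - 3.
<p,q> = 48/5

Expand the product: p(x)·q(x) = 9*x^4 + 9*x^3 + 9*x^2 + 9*x.
∫_{-1}^{1} of each monomial x^k gives [2/(k+1) if k even, 0 if k odd]. Integrating term-by-term (or equivalently evaluating the antiderivative F(x) = 9*x^5/5 + 9*x^4/4 + 3*x^3 + 9*x^2/2 at the endpoints):
  F(1) − F(−1) = 231/20 − (39/20) = 48/5.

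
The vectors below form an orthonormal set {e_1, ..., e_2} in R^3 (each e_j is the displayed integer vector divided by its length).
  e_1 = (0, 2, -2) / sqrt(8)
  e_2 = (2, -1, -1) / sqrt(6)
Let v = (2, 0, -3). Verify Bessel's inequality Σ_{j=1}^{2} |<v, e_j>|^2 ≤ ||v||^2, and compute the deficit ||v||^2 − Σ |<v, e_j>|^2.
Σ |<v, e_j>|^2 = 38/3; ||v||^2 = 13; deficit = 1/3

Write each e_j = u_j / sqrt(<u_j, u_j>) where u_j is the displayed integer vector. Then <v, e_j> = <v, u_j> / sqrt(<u_j, u_j>), so |<v, e_j>|^2 = <v, u_j>^2 / <u_j, u_j>.
Coefficients: <v, e_1> = 6/sqrt(8), <v, e_2> = 7/sqrt(6).
Square and sum: Σ |<v, e_j>|^2 = 38/3.
Compute ||v||^2 = v·v = 13.
Deficit = 13 − 38/3 = 1/3 ≥ 0, confirming Bessel's inequality. (The deficit equals ||v − Σ <v,e_j> e_j||^2, the squared distance from v to span{e_j}.)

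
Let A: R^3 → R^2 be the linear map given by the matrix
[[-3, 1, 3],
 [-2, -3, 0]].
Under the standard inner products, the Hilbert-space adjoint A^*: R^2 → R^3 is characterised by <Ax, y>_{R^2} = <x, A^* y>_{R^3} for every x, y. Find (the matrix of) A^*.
A^* = A^T =
[[-3, -2],
 [1, -3],
 [3, 0]]

For real matrices with standard dot products, the defining identity <Ax, y> = <x, A^* y> gives (Ax)^T y = x^T (A^*) y, i.e. x^T A^T y = x^T (A^*) y. Since this holds for all x, y, we must have A^* = A^T. Therefore
A^* =
[[-3, -2],
 [1, -3],
 [3, 0]].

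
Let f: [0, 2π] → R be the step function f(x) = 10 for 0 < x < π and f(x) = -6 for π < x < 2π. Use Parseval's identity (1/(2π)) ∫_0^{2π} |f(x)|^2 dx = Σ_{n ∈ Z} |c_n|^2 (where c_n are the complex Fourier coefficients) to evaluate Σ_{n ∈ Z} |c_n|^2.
Σ |c_n|^2 = 68

Parseval equates the L^2 energy of f (normalised by 1/(2π)) with the ℓ^2 sum of its Fourier coefficients: (1/(2π)) ∫_0^{2π} |f|^2 = Σ |c_n|^2.
Compute the left side: (1/(2π)) [∫_0^π 10^2 dx + ∫_π^{2π} (-6)^2 dx] = (1/(2π)) · (100π + 36π) = (100 + 36)/2 = 68.
So Σ_{n ∈ Z} |c_n|^2 = 68.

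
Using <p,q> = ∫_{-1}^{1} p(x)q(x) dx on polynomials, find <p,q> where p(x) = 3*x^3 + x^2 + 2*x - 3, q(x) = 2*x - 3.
<p,q> = 316/15

Expand the product: p(x)·q(x) = 6*x^4 - 7*x^3 + x^2 - 12*x + 9.
∫_{-1}^{1} of each monomial x^k gives [2/(k+1) if k even, 0 if k odd]. Integrating term-by-term (or equivalently evaluating the antiderivative F(x) = 6*x^5/5 - 7*x^4/4 + x^3/3 - 6*x^2 + 9*x at the endpoints):
  F(1) − F(−1) = 167/60 − (-1097/60) = 316/15.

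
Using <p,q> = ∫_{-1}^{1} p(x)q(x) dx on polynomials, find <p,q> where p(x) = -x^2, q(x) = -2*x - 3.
<p,q> = 2

Expand the product: p(x)·q(x) = 2*x^3 + 3*x^2.
∫_{-1}^{1} of each monomial x^k gives [2/(k+1) if k even, 0 if k odd]. Integrating term-by-term (or equivalently evaluating the antiderivative F(x) = x^4/2 + x^3 at the endpoints):
  F(1) − F(−1) = 3/2 − (-1/2) = 2.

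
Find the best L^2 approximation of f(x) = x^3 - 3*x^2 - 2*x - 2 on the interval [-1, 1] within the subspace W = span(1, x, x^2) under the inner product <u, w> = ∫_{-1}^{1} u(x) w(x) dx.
g(x) = -3*x^2 - 7*x/5 - 2

The best approximation g ∈ W is the orthogonal projection of f onto W. Writing g = a_0 + a_1 x + a_2 x^2, the coefficients solve the normal equations G · a = b where
  G_{ij} = <φ_i, φ_j> and b_i = <f, φ_i>, with φ_0 = 1, φ_1 = x, φ_2 = x^2.
G =
  [2, 0, 2/3]
  [0, 2/3, 0]
  [2/3, 0, 2/5],
b = (-6, -14/15, -38/15).
Solving gives a_0 = -2, a_1 = -7/5, a_2 = -3, so
  g(x) = -3*x^2 - 7*x/5 - 2.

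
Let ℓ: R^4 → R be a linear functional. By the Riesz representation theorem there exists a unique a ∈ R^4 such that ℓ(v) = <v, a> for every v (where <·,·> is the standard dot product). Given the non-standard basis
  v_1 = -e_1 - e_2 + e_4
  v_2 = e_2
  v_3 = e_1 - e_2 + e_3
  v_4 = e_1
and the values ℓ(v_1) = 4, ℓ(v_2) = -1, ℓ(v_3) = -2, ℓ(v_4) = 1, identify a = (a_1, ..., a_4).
a = (1, -1, -4, 4)

Write a = (a_1, ..., a_4) in the standard basis. For each basis vector v_i, ℓ(v_i) = <v_i, a> is a linear equation in the a_j's. Collect the n equations into a matrix system V a = ℓ, where row i of V is v_i (expressed in the standard basis). Since V is invertible (lower-triangular with 1s on the diagonal, up to permutation), solve by back-substitution:
  V =
[[-1, -1, 0, 1],
 [0, 1, 0, 0],
 [1, -1, 1, 0],
 [1, 0, 0, 0]]
  V a = (4, -1, -2, 1)
Solving gives a = (1, -1, -4, 4).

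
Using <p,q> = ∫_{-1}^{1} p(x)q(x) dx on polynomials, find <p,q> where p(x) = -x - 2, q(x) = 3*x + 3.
<p,q> = -14

Expand the product: p(x)·q(x) = -3*x^2 - 9*x - 6.
∫_{-1}^{1} of each monomial x^k gives [2/(k+1) if k even, 0 if k odd]. Integrating term-by-term (or equivalently evaluating the antiderivative F(x) = -x^3 - 9*x^2/2 - 6*x at the endpoints):
  F(1) − F(−1) = -23/2 − (5/2) = -14.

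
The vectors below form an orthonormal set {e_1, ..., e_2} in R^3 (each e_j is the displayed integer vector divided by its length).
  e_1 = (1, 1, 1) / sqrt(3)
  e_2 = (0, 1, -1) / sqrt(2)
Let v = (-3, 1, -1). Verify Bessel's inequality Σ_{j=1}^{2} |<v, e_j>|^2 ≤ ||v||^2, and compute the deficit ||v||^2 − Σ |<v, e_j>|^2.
Σ |<v, e_j>|^2 = 5; ||v||^2 = 11; deficit = 6

Write each e_j = u_j / sqrt(<u_j, u_j>) where u_j is the displayed integer vector. Then <v, e_j> = <v, u_j> / sqrt(<u_j, u_j>), so |<v, e_j>|^2 = <v, u_j>^2 / <u_j, u_j>.
Coefficients: <v, e_1> = -3/sqrt(3), <v, e_2> = 2/sqrt(2).
Square and sum: Σ |<v, e_j>|^2 = 5.
Compute ||v||^2 = v·v = 11.
Deficit = 11 − 5 = 6 ≥ 0, confirming Bessel's inequality. (The deficit equals ||v − Σ <v,e_j> e_j||^2, the squared distance from v to span{e_j}.)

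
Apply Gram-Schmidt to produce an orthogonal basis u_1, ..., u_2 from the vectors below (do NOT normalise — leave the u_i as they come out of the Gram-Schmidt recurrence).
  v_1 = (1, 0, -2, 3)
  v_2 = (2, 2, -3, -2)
Orthogonal basis:
  u_1 = (1, 0, -2, 3)
  u_2 = (13/7, 2, -19/7, -17/7)

Apply the Gram-Schmidt recurrence
  u_1 = v_1
  u_i = v_i − Σ_{j<i} ((v_i · u_j) / (u_j · u_j)) · u_j.

Step by step this gives:
  u_1 = (1, 0, -2, 3)
  u_2 = (13/7, 2, -19/7, -17/7)

Orthogonality check:
  u_2 · u_1 = 0 (should be 0)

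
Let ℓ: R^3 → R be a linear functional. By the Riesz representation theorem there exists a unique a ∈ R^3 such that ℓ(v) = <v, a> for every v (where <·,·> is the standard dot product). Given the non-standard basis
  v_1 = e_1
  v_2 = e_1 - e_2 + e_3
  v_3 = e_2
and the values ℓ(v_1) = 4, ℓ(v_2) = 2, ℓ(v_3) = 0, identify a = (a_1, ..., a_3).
a = (4, 0, -2)

Write a = (a_1, ..., a_3) in the standard basis. For each basis vector v_i, ℓ(v_i) = <v_i, a> is a linear equation in the a_j's. Collect the n equations into a matrix system V a = ℓ, where row i of V is v_i (expressed in the standard basis). Since V is invertible (lower-triangular with 1s on the diagonal, up to permutation), solve by back-substitution:
  V =
[[1, 0, 0],
 [1, -1, 1],
 [0, 1, 0]]
  V a = (4, 2, 0)
Solving gives a = (4, 0, -2).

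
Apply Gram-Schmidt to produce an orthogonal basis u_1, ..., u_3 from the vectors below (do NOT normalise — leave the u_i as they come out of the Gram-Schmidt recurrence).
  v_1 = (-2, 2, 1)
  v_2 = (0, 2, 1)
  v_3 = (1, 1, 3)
Orthogonal basis:
  u_1 = (-2, 2, 1)
  u_2 = (10/9, 8/9, 4/9)
  u_3 = (0, -1, 2)

Apply the Gram-Schmidt recurrence
  u_1 = v_1
  u_i = v_i − Σ_{j<i} ((v_i · u_j) / (u_j · u_j)) · u_j.

Step by step this gives:
  u_1 = (-2, 2, 1)
  u_2 = (10/9, 8/9, 4/9)
  u_3 = (0, -1, 2)

Orthogonality check:
  u_2 · u_1 = 0 (should be 0)
  u_3 · u_1 = 0 (should be 0)
  u_3 · u_2 = 0 (should be 0)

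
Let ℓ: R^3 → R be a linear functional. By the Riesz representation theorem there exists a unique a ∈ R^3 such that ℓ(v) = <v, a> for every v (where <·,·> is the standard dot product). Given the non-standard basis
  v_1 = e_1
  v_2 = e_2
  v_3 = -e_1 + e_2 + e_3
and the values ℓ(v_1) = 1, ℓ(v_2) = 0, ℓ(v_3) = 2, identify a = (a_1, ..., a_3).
a = (1, 0, 3)

Write a = (a_1, ..., a_3) in the standard basis. For each basis vector v_i, ℓ(v_i) = <v_i, a> is a linear equation in the a_j's. Collect the n equations into a matrix system V a = ℓ, where row i of V is v_i (expressed in the standard basis). Since V is invertible (lower-triangular with 1s on the diagonal, up to permutation), solve by back-substitution:
  V =
[[1, 0, 0],
 [0, 1, 0],
 [-1, 1, 1]]
  V a = (1, 0, 2)
Solving gives a = (1, 0, 3).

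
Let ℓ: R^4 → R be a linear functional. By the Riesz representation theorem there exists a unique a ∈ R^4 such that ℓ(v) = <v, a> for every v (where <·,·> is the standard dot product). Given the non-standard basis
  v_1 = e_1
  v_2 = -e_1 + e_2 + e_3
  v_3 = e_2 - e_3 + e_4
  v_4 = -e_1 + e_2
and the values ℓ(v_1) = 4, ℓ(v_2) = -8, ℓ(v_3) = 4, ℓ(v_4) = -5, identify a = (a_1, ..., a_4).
a = (4, -1, -3, 2)

Write a = (a_1, ..., a_4) in the standard basis. For each basis vector v_i, ℓ(v_i) = <v_i, a> is a linear equation in the a_j's. Collect the n equations into a matrix system V a = ℓ, where row i of V is v_i (expressed in the standard basis). Since V is invertible (lower-triangular with 1s on the diagonal, up to permutation), solve by back-substitution:
  V =
[[1, 0, 0, 0],
 [-1, 1, 1, 0],
 [0, 1, -1, 1],
 [-1, 1, 0, 0]]
  V a = (4, -8, 4, -5)
Solving gives a = (4, -1, -3, 2).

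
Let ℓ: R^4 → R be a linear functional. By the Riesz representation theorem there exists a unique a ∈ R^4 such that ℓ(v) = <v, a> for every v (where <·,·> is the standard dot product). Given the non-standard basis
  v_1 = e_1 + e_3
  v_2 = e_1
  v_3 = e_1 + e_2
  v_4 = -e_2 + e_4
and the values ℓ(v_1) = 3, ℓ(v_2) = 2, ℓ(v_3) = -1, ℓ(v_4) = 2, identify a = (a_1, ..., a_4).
a = (2, -3, 1, -1)

Write a = (a_1, ..., a_4) in the standard basis. For each basis vector v_i, ℓ(v_i) = <v_i, a> is a linear equation in the a_j's. Collect the n equations into a matrix system V a = ℓ, where row i of V is v_i (expressed in the standard basis). Since V is invertible (lower-triangular with 1s on the diagonal, up to permutation), solve by back-substitution:
  V =
[[1, 0, 1, 0],
 [1, 0, 0, 0],
 [1, 1, 0, 0],
 [0, -1, 0, 1]]
  V a = (3, 2, -1, 2)
Solving gives a = (2, -3, 1, -1).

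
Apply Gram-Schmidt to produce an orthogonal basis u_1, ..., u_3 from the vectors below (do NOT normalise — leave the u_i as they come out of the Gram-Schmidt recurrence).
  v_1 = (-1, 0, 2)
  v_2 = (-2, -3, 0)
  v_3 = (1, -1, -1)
Orthogonal basis:
  u_1 = (-1, 0, 2)
  u_2 = (-8/5, -3, -4/5)
  u_3 = (42/61, -28/61, 21/61)

Apply the Gram-Schmidt recurrence
  u_1 = v_1
  u_i = v_i − Σ_{j<i} ((v_i · u_j) / (u_j · u_j)) · u_j.

Step by step this gives:
  u_1 = (-1, 0, 2)
  u_2 = (-8/5, -3, -4/5)
  u_3 = (42/61, -28/61, 21/61)

Orthogonality check:
  u_2 · u_1 = 0 (should be 0)
  u_3 · u_1 = 0 (should be 0)
  u_3 · u_2 = 0 (should be 0)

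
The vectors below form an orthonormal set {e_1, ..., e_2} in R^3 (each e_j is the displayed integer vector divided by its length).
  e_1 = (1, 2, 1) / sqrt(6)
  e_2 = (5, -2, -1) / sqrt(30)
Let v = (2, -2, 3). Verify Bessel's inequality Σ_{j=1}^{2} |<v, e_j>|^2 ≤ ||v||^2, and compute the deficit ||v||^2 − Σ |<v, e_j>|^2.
Σ |<v, e_j>|^2 = 21/5; ||v||^2 = 17; deficit = 64/5

Write each e_j = u_j / sqrt(<u_j, u_j>) where u_j is the displayed integer vector. Then <v, e_j> = <v, u_j> / sqrt(<u_j, u_j>), so |<v, e_j>|^2 = <v, u_j>^2 / <u_j, u_j>.
Coefficients: <v, e_1> = 1/sqrt(6), <v, e_2> = 11/sqrt(30).
Square and sum: Σ |<v, e_j>|^2 = 21/5.
Compute ||v||^2 = v·v = 17.
Deficit = 17 − 21/5 = 64/5 ≥ 0, confirming Bessel's inequality. (The deficit equals ||v − Σ <v,e_j> e_j||^2, the squared distance from v to span{e_j}.)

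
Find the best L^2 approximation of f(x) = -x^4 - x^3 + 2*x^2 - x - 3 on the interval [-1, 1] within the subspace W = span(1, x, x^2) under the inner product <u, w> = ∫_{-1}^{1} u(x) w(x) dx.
g(x) = 8*x^2/7 - 8*x/5 - 102/35

The best approximation g ∈ W is the orthogonal projection of f onto W. Writing g = a_0 + a_1 x + a_2 x^2, the coefficients solve the normal equations G · a = b where
  G_{ij} = <φ_i, φ_j> and b_i = <f, φ_i>, with φ_0 = 1, φ_1 = x, φ_2 = x^2.
G =
  [2, 0, 2/3]
  [0, 2/3, 0]
  [2/3, 0, 2/5],
b = (-76/15, -16/15, -52/35).
Solving gives a_0 = -102/35, a_1 = -8/5, a_2 = 8/7, so
  g(x) = 8*x^2/7 - 8*x/5 - 102/35.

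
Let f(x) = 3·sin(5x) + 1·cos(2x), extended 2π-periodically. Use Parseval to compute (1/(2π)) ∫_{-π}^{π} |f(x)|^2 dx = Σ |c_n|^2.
Σ |c_n|^2 = 5

Expand |f|^2 and use orthogonality of {sin(nx), cos(mx)} on [-π, π]:
  ∫_{-π}^{π} sin(nx)^2 dx = π, ∫ cos(mx)^2 dx = π, and cross terms integrate to 0.
So ∫_{-π}^{π} f(x)^2 dx = 3^2 · π + 1^2 · π = (9 + 1)π.
Divide by 2π: (9 + 1)/2 = 5.
By Parseval, this equals Σ |c_n|^2.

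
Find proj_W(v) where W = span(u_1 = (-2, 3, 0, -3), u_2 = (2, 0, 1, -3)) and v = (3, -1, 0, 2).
proj_W(v) = (570/283, -630/283, 75/283, 405/283)

Set up U = [u_1 | ... | u_2] ∈ R^(4×2). The projector onto W = col(U) is P = U (U^T U)^(-1) U^T.
Compute U^T U =
  [22, 5]
  [5, 14],
and U^T v = (-15, 0).
Solve U^T U · c = U^T v for the coefficients: c = (-210/283, 75/283). The projection is proj_W(v) = U c.
Check: (v - proj_W(v)) · u_1 = 0  (should be 0).
Check: (v - proj_W(v)) · u_2 = 0  (should be 0).
Result: proj_W(v) = (570/283, -630/283, 75/283, 405/283).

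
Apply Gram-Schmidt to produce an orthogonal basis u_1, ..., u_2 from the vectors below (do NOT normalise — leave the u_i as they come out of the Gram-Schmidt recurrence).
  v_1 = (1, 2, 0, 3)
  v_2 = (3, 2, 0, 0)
Orthogonal basis:
  u_1 = (1, 2, 0, 3)
  u_2 = (5/2, 1, 0, -3/2)

Apply the Gram-Schmidt recurrence
  u_1 = v_1
  u_i = v_i − Σ_{j<i} ((v_i · u_j) / (u_j · u_j)) · u_j.

Step by step this gives:
  u_1 = (1, 2, 0, 3)
  u_2 = (5/2, 1, 0, -3/2)

Orthogonality check:
  u_2 · u_1 = 0 (should be 0)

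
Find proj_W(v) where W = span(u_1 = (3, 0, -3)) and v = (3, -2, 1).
proj_W(v) = (1, 0, -1)

Set up U = [u_1 | ... | u_1] ∈ R^(3×1). The projector onto W = col(U) is P = U (U^T U)^(-1) U^T.
Compute U^T U =
  [18],
and U^T v = (6).
Solve U^T U · c = U^T v for the coefficients: c = (1/3). The projection is proj_W(v) = U c.
Check: (v - proj_W(v)) · u_1 = 0  (should be 0).
Result: proj_W(v) = (1, 0, -1).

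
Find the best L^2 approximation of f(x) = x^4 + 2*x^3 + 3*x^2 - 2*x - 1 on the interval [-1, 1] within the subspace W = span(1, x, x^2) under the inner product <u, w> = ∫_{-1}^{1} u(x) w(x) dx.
g(x) = 27*x^2/7 - 4*x/5 - 38/35

The best approximation g ∈ W is the orthogonal projection of f onto W. Writing g = a_0 + a_1 x + a_2 x^2, the coefficients solve the normal equations G · a = b where
  G_{ij} = <φ_i, φ_j> and b_i = <f, φ_i>, with φ_0 = 1, φ_1 = x, φ_2 = x^2.
G =
  [2, 0, 2/3]
  [0, 2/3, 0]
  [2/3, 0, 2/5],
b = (2/5, -8/15, 86/105).
Solving gives a_0 = -38/35, a_1 = -4/5, a_2 = 27/7, so
  g(x) = 27*x^2/7 - 4*x/5 - 38/35.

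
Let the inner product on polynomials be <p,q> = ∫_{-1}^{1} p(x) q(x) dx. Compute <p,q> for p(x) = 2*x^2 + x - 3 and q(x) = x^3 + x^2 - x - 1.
<p,q> = 16/5

Expand the product: p(x)·q(x) = 2*x^5 + 3*x^4 - 4*x^3 - 6*x^2 + 2*x + 3.
∫_{-1}^{1} of each monomial x^k gives [2/(k+1) if k even, 0 if k odd]. Integrating term-by-term (or equivalently evaluating the antiderivative F(x) = x^6/3 + 3*x^5/5 - x^4 - 2*x^3 + x^2 + 3*x at the endpoints):
  F(1) − F(−1) = 29/15 − (-19/15) = 16/5.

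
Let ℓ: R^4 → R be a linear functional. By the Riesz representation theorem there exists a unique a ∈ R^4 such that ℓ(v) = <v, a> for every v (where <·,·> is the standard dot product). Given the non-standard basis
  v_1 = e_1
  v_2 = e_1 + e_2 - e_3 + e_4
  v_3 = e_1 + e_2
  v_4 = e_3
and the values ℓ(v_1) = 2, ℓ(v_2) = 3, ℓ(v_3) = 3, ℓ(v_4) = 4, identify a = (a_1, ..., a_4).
a = (2, 1, 4, 4)

Write a = (a_1, ..., a_4) in the standard basis. For each basis vector v_i, ℓ(v_i) = <v_i, a> is a linear equation in the a_j's. Collect the n equations into a matrix system V a = ℓ, where row i of V is v_i (expressed in the standard basis). Since V is invertible (lower-triangular with 1s on the diagonal, up to permutation), solve by back-substitution:
  V =
[[1, 0, 0, 0],
 [1, 1, -1, 1],
 [1, 1, 0, 0],
 [0, 0, 1, 0]]
  V a = (2, 3, 3, 4)
Solving gives a = (2, 1, 4, 4).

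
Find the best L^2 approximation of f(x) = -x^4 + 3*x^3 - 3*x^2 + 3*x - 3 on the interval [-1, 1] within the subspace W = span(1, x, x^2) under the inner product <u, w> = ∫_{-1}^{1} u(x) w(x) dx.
g(x) = -27*x^2/7 + 24*x/5 - 102/35

The best approximation g ∈ W is the orthogonal projection of f onto W. Writing g = a_0 + a_1 x + a_2 x^2, the coefficients solve the normal equations G · a = b where
  G_{ij} = <φ_i, φ_j> and b_i = <f, φ_i>, with φ_0 = 1, φ_1 = x, φ_2 = x^2.
G =
  [2, 0, 2/3]
  [0, 2/3, 0]
  [2/3, 0, 2/5],
b = (-42/5, 16/5, -122/35).
Solving gives a_0 = -102/35, a_1 = 24/5, a_2 = -27/7, so
  g(x) = -27*x^2/7 + 24*x/5 - 102/35.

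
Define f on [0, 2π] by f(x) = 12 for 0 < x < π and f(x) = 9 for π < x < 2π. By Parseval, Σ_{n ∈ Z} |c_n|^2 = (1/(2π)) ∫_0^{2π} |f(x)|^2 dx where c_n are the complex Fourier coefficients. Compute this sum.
Σ |c_n|^2 = 225/2

Parseval equates the L^2 energy of f (normalised by 1/(2π)) with the ℓ^2 sum of its Fourier coefficients: (1/(2π)) ∫_0^{2π} |f|^2 = Σ |c_n|^2.
Compute the left side: (1/(2π)) [∫_0^π 12^2 dx + ∫_π^{2π} 9^2 dx] = (1/(2π)) · (144π + 81π) = (144 + 81)/2 = 225/2.
So Σ_{n ∈ Z} |c_n|^2 = 225/2.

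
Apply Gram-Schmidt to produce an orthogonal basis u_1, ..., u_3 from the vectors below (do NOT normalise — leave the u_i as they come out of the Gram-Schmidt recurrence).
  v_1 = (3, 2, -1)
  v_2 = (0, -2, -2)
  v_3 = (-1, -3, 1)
Orthogonal basis:
  u_1 = (3, 2, -1)
  u_2 = (3/7, -12/7, -15/7)
  u_3 = (1, -1, 1)

Apply the Gram-Schmidt recurrence
  u_1 = v_1
  u_i = v_i − Σ_{j<i} ((v_i · u_j) / (u_j · u_j)) · u_j.

Step by step this gives:
  u_1 = (3, 2, -1)
  u_2 = (3/7, -12/7, -15/7)
  u_3 = (1, -1, 1)

Orthogonality check:
  u_2 · u_1 = 0 (should be 0)
  u_3 · u_1 = 0 (should be 0)
  u_3 · u_2 = 0 (should be 0)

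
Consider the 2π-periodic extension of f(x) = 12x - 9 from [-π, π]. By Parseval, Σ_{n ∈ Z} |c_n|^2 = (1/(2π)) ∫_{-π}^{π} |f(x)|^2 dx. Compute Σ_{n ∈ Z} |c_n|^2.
Σ |c_n|^2 = 48π^2 + 81

Expand and integrate term by term over [-π, π]:
  ∫ (12x)^2 dx = 144·(2π^3/3); ∫ 2·12·(-9)·x dx = 0 (odd integrand); ∫ (-9)^2 dx = 81·2π.
So (1/(2π)) ∫_{-π}^{π} (12x - 9)^2 dx = 144π^2/3 + 81 = 48π^2 + 81.
Parseval ⇒ Σ |c_n|^2 = 48π^2 + 81.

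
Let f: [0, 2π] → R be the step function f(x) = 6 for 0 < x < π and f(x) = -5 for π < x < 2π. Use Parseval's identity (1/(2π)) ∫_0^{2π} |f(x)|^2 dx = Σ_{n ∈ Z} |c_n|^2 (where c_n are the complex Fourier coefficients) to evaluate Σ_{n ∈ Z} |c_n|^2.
Σ |c_n|^2 = 61/2

Parseval equates the L^2 energy of f (normalised by 1/(2π)) with the ℓ^2 sum of its Fourier coefficients: (1/(2π)) ∫_0^{2π} |f|^2 = Σ |c_n|^2.
Compute the left side: (1/(2π)) [∫_0^π 6^2 dx + ∫_π^{2π} (-5)^2 dx] = (1/(2π)) · (36π + 25π) = (36 + 25)/2 = 61/2.
So Σ_{n ∈ Z} |c_n|^2 = 61/2.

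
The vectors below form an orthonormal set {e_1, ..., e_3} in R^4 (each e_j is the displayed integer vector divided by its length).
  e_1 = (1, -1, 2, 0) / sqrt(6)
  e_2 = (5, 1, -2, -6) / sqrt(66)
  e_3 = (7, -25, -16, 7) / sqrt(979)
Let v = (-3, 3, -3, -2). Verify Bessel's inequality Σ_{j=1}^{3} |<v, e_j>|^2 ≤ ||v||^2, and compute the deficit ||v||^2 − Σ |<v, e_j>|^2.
Σ |<v, e_j>|^2 = 2534/89; ||v||^2 = 31; deficit = 225/89

Write each e_j = u_j / sqrt(<u_j, u_j>) where u_j is the displayed integer vector. Then <v, e_j> = <v, u_j> / sqrt(<u_j, u_j>), so |<v, e_j>|^2 = <v, u_j>^2 / <u_j, u_j>.
Coefficients: <v, e_1> = -12/sqrt(6), <v, e_2> = 6/sqrt(66), <v, e_3> = -62/sqrt(979).
Square and sum: Σ |<v, e_j>|^2 = 2534/89.
Compute ||v||^2 = v·v = 31.
Deficit = 31 − 2534/89 = 225/89 ≥ 0, confirming Bessel's inequality. (The deficit equals ||v − Σ <v,e_j> e_j||^2, the squared distance from v to span{e_j}.)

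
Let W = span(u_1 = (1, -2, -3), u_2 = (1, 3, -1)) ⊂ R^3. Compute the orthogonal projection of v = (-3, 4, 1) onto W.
proj_W(v) = (-9/25, 88/25, 11/5)

Set up U = [u_1 | ... | u_2] ∈ R^(3×2). The projector onto W = col(U) is P = U (U^T U)^(-1) U^T.
Compute U^T U =
  [14, -2]
  [-2, 11],
and U^T v = (-14, 8).
Solve U^T U · c = U^T v for the coefficients: c = (-23/25, 14/25). The projection is proj_W(v) = U c.
Check: (v - proj_W(v)) · u_1 = 0  (should be 0).
Check: (v - proj_W(v)) · u_2 = 0  (should be 0).
Result: proj_W(v) = (-9/25, 88/25, 11/5).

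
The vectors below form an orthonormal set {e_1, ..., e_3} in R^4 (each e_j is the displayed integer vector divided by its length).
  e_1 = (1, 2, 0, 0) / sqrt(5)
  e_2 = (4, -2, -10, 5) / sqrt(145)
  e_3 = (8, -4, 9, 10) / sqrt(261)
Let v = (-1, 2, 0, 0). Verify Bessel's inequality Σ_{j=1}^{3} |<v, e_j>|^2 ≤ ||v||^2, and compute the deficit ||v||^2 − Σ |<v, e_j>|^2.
Σ |<v, e_j>|^2 = 29/9; ||v||^2 = 5; deficit = 16/9

Write each e_j = u_j / sqrt(<u_j, u_j>) where u_j is the displayed integer vector. Then <v, e_j> = <v, u_j> / sqrt(<u_j, u_j>), so |<v, e_j>|^2 = <v, u_j>^2 / <u_j, u_j>.
Coefficients: <v, e_1> = 3/sqrt(5), <v, e_2> = -8/sqrt(145), <v, e_3> = -16/sqrt(261).
Square and sum: Σ |<v, e_j>|^2 = 29/9.
Compute ||v||^2 = v·v = 5.
Deficit = 5 − 29/9 = 16/9 ≥ 0, confirming Bessel's inequality. (The deficit equals ||v − Σ <v,e_j> e_j||^2, the squared distance from v to span{e_j}.)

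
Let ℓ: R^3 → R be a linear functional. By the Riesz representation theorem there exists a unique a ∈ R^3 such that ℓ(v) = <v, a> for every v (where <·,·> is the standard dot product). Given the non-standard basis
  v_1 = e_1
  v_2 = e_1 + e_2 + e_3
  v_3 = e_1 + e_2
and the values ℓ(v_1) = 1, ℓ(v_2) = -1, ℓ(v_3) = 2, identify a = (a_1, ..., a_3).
a = (1, 1, -3)

Write a = (a_1, ..., a_3) in the standard basis. For each basis vector v_i, ℓ(v_i) = <v_i, a> is a linear equation in the a_j's. Collect the n equations into a matrix system V a = ℓ, where row i of V is v_i (expressed in the standard basis). Since V is invertible (lower-triangular with 1s on the diagonal, up to permutation), solve by back-substitution:
  V =
[[1, 0, 0],
 [1, 1, 1],
 [1, 1, 0]]
  V a = (1, -1, 2)
Solving gives a = (1, 1, -3).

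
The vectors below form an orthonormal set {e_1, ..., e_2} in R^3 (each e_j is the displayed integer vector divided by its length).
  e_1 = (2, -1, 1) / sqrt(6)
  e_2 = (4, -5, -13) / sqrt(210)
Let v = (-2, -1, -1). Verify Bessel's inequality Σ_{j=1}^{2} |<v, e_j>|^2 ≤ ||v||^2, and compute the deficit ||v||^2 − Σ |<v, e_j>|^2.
Σ |<v, e_j>|^2 = 22/7; ||v||^2 = 6; deficit = 20/7

Write each e_j = u_j / sqrt(<u_j, u_j>) where u_j is the displayed integer vector. Then <v, e_j> = <v, u_j> / sqrt(<u_j, u_j>), so |<v, e_j>|^2 = <v, u_j>^2 / <u_j, u_j>.
Coefficients: <v, e_1> = -4/sqrt(6), <v, e_2> = 10/sqrt(210).
Square and sum: Σ |<v, e_j>|^2 = 22/7.
Compute ||v||^2 = v·v = 6.
Deficit = 6 − 22/7 = 20/7 ≥ 0, confirming Bessel's inequality. (The deficit equals ||v − Σ <v,e_j> e_j||^2, the squared distance from v to span{e_j}.)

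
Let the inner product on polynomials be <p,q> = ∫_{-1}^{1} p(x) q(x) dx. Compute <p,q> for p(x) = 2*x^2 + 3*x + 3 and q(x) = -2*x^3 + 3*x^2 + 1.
<p,q> = 40/3

Expand the product: p(x)·q(x) = -4*x^5 + 3*x^3 + 11*x^2 + 3*x + 3.
∫_{-1}^{1} of each monomial x^k gives [2/(k+1) if k even, 0 if k odd]. Integrating term-by-term (or equivalently evaluating the antiderivative F(x) = -2*x^6/3 + 3*x^4/4 + 11*x^3/3 + 3*x^2/2 + 3*x at the endpoints):
  F(1) − F(−1) = 33/4 − (-61/12) = 40/3.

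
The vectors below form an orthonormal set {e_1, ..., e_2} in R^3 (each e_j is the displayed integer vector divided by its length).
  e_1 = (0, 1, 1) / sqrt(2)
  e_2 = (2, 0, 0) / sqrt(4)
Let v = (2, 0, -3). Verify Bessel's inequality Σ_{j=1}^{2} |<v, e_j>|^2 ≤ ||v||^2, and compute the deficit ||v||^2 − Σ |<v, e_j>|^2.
Σ |<v, e_j>|^2 = 17/2; ||v||^2 = 13; deficit = 9/2

Write each e_j = u_j / sqrt(<u_j, u_j>) where u_j is the displayed integer vector. Then <v, e_j> = <v, u_j> / sqrt(<u_j, u_j>), so |<v, e_j>|^2 = <v, u_j>^2 / <u_j, u_j>.
Coefficients: <v, e_1> = -3/sqrt(2), <v, e_2> = 4/sqrt(4).
Square and sum: Σ |<v, e_j>|^2 = 17/2.
Compute ||v||^2 = v·v = 13.
Deficit = 13 − 17/2 = 9/2 ≥ 0, confirming Bessel's inequality. (The deficit equals ||v − Σ <v,e_j> e_j||^2, the squared distance from v to span{e_j}.)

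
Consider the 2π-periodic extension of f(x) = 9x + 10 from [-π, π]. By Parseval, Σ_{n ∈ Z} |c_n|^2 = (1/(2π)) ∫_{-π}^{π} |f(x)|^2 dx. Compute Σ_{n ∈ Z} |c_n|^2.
Σ |c_n|^2 = 27π^2 + 100

Expand and integrate term by term over [-π, π]:
  ∫ (9x)^2 dx = 81·(2π^3/3); ∫ 2·9·(10)·x dx = 0 (odd integrand); ∫ 10^2 dx = 100·2π.
So (1/(2π)) ∫_{-π}^{π} (9x + 10)^2 dx = 81π^2/3 + 100 = 27π^2 + 100.
Parseval ⇒ Σ |c_n|^2 = 27π^2 + 100.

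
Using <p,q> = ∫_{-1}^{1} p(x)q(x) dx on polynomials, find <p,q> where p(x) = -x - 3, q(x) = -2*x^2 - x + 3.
<p,q> = -40/3

Expand the product: p(x)·q(x) = 2*x^3 + 7*x^2 - 9.
∫_{-1}^{1} of each monomial x^k gives [2/(k+1) if k even, 0 if k odd]. Integrating term-by-term (or equivalently evaluating the antiderivative F(x) = x^4/2 + 7*x^3/3 - 9*x at the endpoints):
  F(1) − F(−1) = -37/6 − (43/6) = -40/3.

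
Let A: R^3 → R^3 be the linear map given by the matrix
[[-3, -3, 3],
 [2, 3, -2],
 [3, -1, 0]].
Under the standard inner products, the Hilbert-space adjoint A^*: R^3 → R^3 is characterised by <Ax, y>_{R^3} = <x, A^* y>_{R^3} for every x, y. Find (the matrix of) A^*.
A^* = A^T =
[[-3, 2, 3],
 [-3, 3, -1],
 [3, -2, 0]]

For real matrices with standard dot products, the defining identity <Ax, y> = <x, A^* y> gives (Ax)^T y = x^T (A^*) y, i.e. x^T A^T y = x^T (A^*) y. Since this holds for all x, y, we must have A^* = A^T. Therefore
A^* =
[[-3, 2, 3],
 [-3, 3, -1],
 [3, -2, 0]].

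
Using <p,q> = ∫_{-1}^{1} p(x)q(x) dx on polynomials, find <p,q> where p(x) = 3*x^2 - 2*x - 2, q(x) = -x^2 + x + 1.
<p,q> = -16/5

Expand the product: p(x)·q(x) = -3*x^4 + 5*x^3 + 3*x^2 - 4*x - 2.
∫_{-1}^{1} of each monomial x^k gives [2/(k+1) if k even, 0 if k odd]. Integrating term-by-term (or equivalently evaluating the antiderivative F(x) = -3*x^5/5 + 5*x^4/4 + x^3 - 2*x^2 - 2*x at the endpoints):
  F(1) − F(−1) = -47/20 − (17/20) = -16/5.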